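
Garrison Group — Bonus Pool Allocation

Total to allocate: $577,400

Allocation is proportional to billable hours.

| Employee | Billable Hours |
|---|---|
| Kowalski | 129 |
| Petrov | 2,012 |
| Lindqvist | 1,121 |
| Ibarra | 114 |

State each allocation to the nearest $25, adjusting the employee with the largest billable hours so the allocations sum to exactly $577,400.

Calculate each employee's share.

Sum of billable hours: 129 + 2,012 + 1,121 + 114 = 3,376.
Unrounded shares: Kowalski 22,062.97; Petrov 344,113.98; Lindqvist 191,725.53; Ibarra 19,497.51.
After rounding ($25): Kowalski $22,075; Petrov $344,125; Lindqvist $191,725; Ibarra $19,500. Sum = $577,425.
Difference $577,400 − $577,425 = −$25 applied to largest billable hours (Petrov): Petrov becomes $344,100.

Kowalski: $22,075 · Petrov: $344,100 · Lindqvist: $191,725 · Ibarra: $19,500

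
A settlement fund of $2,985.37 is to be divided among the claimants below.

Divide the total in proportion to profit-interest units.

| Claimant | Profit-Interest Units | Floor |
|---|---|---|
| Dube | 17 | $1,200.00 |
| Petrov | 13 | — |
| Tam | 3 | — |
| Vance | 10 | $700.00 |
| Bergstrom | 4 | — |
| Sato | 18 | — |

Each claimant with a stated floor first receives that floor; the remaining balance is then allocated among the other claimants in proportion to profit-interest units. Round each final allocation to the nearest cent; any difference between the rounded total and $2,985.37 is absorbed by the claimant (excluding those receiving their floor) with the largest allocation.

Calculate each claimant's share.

Dube: $1,200.00 · Petrov: $371.31 · Tam: $85.69 · Vance: $700.00 · Bergstrom: $114.25 · Sato: $514.12

Fund the minimums — Dube $1,200.00; Vance $700.00. Balance $1,085.37.
Balance split over remaining profit-interest units 38: Petrov 371.3108 → $371.31; Tam 85.6871 → $85.69; Bergstrom 114.2495 → $114.25; Sato 514.1226 → $514.12.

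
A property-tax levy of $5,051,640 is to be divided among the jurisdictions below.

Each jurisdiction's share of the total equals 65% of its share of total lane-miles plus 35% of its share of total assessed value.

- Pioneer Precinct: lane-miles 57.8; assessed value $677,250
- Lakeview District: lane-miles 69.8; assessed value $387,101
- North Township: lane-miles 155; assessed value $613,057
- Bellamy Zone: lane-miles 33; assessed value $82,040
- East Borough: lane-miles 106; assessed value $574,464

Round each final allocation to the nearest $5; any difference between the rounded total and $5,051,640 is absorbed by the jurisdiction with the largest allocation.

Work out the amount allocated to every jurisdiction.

Pioneer Precinct: $963,225 | Lakeview District: $836,880 | North Township: $1,671,615 | Bellamy Zone: $319,165 | East Borough: $1,260,755

Totals — lane-miles 421.6, assessed value 2,333,912.
Combined weights (65% lane-miles + 35% assessed value): Pioneer Precinct 0.1907; Lakeview District 0.1657; North Township 0.3309; Bellamy Zone 0.0632; East Borough 0.2496.
Pro-rata amounts: Pioneer Precinct 963,222.55; Lakeview District 836,877.95; North Township 1,671,619.69; Bellamy Zone 319,165.43; East Borough 1,260,754.38.
At nearest $5: Pioneer Precinct $963,225; Lakeview District $836,880; North Township $1,671,620; Bellamy Zone $319,165; East Borough $1,260,755. Sum = $5,051,645.
Difference $5,051,640 − $5,051,645 = −$5 applied to largest allocation (North Township): North Township becomes $1,671,615.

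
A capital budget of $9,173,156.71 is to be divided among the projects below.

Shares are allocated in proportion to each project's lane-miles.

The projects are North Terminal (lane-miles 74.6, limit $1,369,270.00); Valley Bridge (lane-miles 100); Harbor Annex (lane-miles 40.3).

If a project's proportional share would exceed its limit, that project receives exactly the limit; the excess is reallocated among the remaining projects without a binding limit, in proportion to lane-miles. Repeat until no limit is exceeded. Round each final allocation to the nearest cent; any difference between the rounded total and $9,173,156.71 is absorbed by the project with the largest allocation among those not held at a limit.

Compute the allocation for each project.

North Terminal: $1,369,270.00 · Valley Bridge: $5,562,285.61 · Harbor Annex: $2,241,601.10

Lane-miles total: 214.9.
Unconstrained shares: North Terminal 3,184,353.1436; Valley Bridge 4,268,569.8976; Harbor Annex 1,720,233.6687.
Held at cap: North Terminal ($1,369,270.00); residual $7,803,886.71 reallocated over remaining lane-miles 140.3.
Remaining shares: Valley Bridge 5,562,285.6094 → $5,562,285.61; Harbor Annex 2,241,601.1006 → $2,241,601.10.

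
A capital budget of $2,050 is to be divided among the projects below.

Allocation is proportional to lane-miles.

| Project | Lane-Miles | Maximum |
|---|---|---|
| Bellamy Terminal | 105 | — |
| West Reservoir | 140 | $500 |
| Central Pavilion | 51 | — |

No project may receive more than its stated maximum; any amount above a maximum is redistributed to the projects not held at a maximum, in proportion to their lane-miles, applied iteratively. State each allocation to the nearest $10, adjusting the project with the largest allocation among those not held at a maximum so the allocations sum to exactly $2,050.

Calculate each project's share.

Combined lane-miles = 296.
Pro-rata shares before constraints: Bellamy Terminal 727.20; West Reservoir 969.59; Central Pavilion 353.21.
Held at cap: West Reservoir ($500); remaining pool $1,550 reallocated over remaining lane-miles 156.
Shares after redistribution: Bellamy Terminal 1,043.27 → $1,040; Central Pavilion 506.73 → $510.

Bellamy Terminal: $1,040 · West Reservoir: $500 · Central Pavilion: $510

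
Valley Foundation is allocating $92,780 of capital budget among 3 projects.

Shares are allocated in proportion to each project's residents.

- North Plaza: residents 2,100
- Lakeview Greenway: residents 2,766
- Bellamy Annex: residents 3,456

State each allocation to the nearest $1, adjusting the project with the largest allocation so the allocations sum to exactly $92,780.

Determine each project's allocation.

North Plaza: $23,412; Lakeview Greenway: $30,837; Bellamy Annex: $38,531

Residents total: 8,322.
Unrounded shares: North Plaza 2,100/8,322 × $92,780 = 23,412.40; Lakeview Greenway 2,766/8,322 × $92,780 = 30,837.48; Bellamy Annex 3,456/8,322 × $92,780 = 38,530.12.
After rounding ($1): North Plaza $23,412; Lakeview Greenway $30,837; Bellamy Annex $38,530. Sum = $92,779.
Difference $92,780 − $92,779 = +$1 applied to largest allocation (Bellamy Annex): Bellamy Annex becomes $38,531.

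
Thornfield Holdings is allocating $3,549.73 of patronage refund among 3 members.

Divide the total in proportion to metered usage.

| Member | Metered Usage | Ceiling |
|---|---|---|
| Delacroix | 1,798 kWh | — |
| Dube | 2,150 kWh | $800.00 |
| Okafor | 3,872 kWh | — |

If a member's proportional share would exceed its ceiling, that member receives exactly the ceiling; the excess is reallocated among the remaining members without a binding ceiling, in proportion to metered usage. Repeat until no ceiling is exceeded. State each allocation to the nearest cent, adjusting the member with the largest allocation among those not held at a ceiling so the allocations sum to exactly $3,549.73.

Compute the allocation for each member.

Delacroix: $871.96 · Dube: $800.00 · Okafor: $1,877.77

Combined metered usage = 7,820.
Proportional shares (ignoring caps): Delacroix 816.1655; Dube 975.9488; Okafor 1,757.6157.
Cap binds for Dube ($800.00); balance $2,749.73 reallocated over remaining metered usage 5,670.
Remaining shares: Delacroix 871.9602 → $871.96; Okafor 1,877.7698 → $1,877.77.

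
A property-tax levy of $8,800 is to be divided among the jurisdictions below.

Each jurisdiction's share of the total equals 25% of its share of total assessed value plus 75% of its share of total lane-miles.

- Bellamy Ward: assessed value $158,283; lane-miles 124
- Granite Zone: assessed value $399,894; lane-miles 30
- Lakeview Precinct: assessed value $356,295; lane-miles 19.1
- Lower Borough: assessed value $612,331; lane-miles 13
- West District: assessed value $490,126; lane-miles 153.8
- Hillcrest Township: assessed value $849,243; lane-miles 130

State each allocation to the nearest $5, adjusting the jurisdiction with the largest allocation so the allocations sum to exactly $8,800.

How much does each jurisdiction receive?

Totals — assessed value 2,866,172, lane-miles 469.9.
Blended shares (25% assessed value + 75% lane-miles): Bellamy Ward 0.2117; Granite Zone 0.0828; Lakeview Precinct 0.0616; Lower Borough 0.0742; West District 0.2882; Hillcrest Township 0.2816.
Pro-rata amounts: Bellamy Ward 1,863.14; Granite Zone 728.31; Lakeview Precinct 541.75; Lower Borough 652.60; West District 2,536.41; Hillcrest Township 2,477.78.
At nearest $5: Bellamy Ward $1,865; Granite Zone $730; Lakeview Precinct $540; Lower Borough $655; West District $2,535; Hillcrest Township $2,480. Sum = $8,805.
Difference $8,800 − $8,805 = −$5 applied to largest allocation (West District): West District becomes $2,530.

Bellamy Ward: $1,865 · Granite Zone: $730 · Lakeview Precinct: $540 · Lower Borough: $655 · West District: $2,530 · Hillcrest Township: $2,480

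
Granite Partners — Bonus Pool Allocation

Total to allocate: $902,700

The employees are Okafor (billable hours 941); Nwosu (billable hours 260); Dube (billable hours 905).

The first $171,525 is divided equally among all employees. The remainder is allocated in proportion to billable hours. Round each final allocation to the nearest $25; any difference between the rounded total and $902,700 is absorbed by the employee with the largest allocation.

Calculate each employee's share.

$171,525 shared equally gives $57,175 per employee.
Remainder $731,175 by billable hours (total 2,106): Okafor 326,702.60 → $326,700; Nwosu 90,268.52 → $90,275; Dube 314,203.88 → $314,200.
Totals: Okafor $57,175 + $326,700 = $383,875; Nwosu $57,175 + $90,275 = $147,450; Dube $57,175 + $314,200 = $371,375.

Okafor: $383,875 · Nwosu: $147,450 · Dube: $371,375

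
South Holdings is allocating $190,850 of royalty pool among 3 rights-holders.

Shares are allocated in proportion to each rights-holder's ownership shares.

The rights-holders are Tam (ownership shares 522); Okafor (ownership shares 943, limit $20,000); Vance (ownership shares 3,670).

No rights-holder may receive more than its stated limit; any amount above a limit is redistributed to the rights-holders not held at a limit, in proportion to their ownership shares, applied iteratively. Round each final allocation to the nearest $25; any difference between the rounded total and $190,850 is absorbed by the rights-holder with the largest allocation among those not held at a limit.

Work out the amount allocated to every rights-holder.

Tam: $21,275 · Okafor: $20,000 · Vance: $149,575

Sum of ownership shares: 5,135.
Proportional shares (ignoring caps): Tam 19,400.92; Okafor 35,048.01; Vance 136,401.07.
Capped: Okafor ($20,000); balance $170,850 reallocated over remaining ownership shares 4,192.
Shares after redistribution: Tam 21,274.74 → $21,275; Vance 149,575.26 → $149,575.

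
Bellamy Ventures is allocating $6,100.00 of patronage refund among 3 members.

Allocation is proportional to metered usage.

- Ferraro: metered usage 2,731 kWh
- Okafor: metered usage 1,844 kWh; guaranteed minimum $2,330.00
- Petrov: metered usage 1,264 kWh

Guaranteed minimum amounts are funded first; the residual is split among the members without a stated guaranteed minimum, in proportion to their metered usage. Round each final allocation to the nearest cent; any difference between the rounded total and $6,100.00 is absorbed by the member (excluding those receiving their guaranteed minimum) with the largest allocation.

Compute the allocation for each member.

Ferraro: $2,577.19; Okafor: $2,330.00; Petrov: $1,192.81

Guaranteed amounts: Okafor $2,330.00. Remaining pool $3,770.00.
Remaining pool split over remaining metered usage 3,995: Ferraro 2,577.1890 → $2,577.19; Petrov 1,192.8110 → $1,192.81.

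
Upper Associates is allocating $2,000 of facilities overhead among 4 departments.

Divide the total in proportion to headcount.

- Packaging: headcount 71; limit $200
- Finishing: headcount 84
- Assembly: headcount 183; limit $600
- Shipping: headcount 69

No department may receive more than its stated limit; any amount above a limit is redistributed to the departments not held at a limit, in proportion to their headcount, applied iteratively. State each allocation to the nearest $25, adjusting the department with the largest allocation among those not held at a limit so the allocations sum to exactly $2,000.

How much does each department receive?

Sum of headcount: 407.
Unconstrained shares: Packaging 348.89; Finishing 412.78; Assembly 899.26; Shipping 339.07.
Capped: Packaging ($200), Assembly ($600); residual $1,200 reallocated over remaining headcount 153.
Shares after redistribution: Finishing 658.82 → $650; Shipping 541.18 → $550.

Packaging: $200 · Finishing: $650 · Assembly: $600 · Shipping: $550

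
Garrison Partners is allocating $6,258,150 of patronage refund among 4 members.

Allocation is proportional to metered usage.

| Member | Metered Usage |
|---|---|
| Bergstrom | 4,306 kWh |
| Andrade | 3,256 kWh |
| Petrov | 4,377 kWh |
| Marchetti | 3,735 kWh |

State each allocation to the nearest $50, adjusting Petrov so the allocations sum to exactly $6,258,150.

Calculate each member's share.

Metered usage total: 15,674.
Pro-rata amounts: Bergstrom 4,306/15,674 × $6,258,150 = 1,719,254.43; Andrade 3,256/15,674 × $6,258,150 = 1,300,021.46; Petrov 4,377/15,674 × $6,258,150 = 1,747,602.56; Marchetti 3,735/15,674 × $6,258,150 = 1,491,271.55.
At nearest $50: Bergstrom $1,719,250; Andrade $1,300,000; Petrov $1,747,600; Marchetti $1,491,250. Sum = $6,258,100.
Difference $6,258,150 − $6,258,100 = +$50 applied to Petrov: Petrov becomes $1,747,650.

Bergstrom: $1,719,250 · Andrade: $1,300,000 · Petrov: $1,747,650 · Marchetti: $1,491,250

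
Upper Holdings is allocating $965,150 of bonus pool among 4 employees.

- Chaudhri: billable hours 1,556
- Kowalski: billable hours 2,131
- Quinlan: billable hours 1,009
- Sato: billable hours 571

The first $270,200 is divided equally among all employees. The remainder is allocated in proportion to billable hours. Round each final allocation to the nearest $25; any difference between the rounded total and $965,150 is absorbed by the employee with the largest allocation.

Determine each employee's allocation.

Equal tier: $270,200 ÷ 4 = $67,550 apiece.
Remainder $694,950 by billable hours (total 5,267): Chaudhri 205,305.15 → $205,300; Kowalski 281,173.05 → $281,175; Quinlan 133,131.68 → $133,125; Sato 75,340.13 → $75,350.
Totals: Chaudhri $67,550 + $205,300 = $272,850; Kowalski $67,550 + $281,175 = $348,725; Quinlan $67,550 + $133,125 = $200,675; Sato $67,550 + $75,350 = $142,900.

Chaudhri: $272,850 | Kowalski: $348,725 | Quinlan: $200,675 | Sato: $142,900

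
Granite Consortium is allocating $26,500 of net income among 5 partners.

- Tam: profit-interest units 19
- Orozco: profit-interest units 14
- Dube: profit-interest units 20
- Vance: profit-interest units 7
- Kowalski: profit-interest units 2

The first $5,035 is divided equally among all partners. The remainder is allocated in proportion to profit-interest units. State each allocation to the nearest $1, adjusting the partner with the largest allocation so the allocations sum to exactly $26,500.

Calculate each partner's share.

$5,035 shared equally gives $1,007 per partner.
Remainder $21,465 by profit-interest units (total 62): Tam 6,577.98 → $6,578; Orozco 4,846.94 → $4,847; Dube 6,924.19 → $6,924; Vance 2,423.47 → $2,423; Kowalski 692.42 → $692.
Rounding difference +$1 on remainder applied to Dube.
Totals: Tam $1,007 + $6,578 = $7,585; Orozco $1,007 + $4,847 = $5,854; Dube $1,007 + $6,925 = $7,932; Vance $1,007 + $2,423 = $3,430; Kowalski $1,007 + $692 = $1,699.

Tam: $7,585; Orozco: $5,854; Dube: $7,932; Vance: $3,430; Kowalski: $1,699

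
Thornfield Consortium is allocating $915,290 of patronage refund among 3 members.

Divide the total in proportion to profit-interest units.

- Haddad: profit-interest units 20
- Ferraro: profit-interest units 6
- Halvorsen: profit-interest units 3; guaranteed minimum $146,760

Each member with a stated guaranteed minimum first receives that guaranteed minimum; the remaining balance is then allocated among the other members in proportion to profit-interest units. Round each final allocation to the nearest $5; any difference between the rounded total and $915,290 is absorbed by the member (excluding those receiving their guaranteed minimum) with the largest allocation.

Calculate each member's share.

Minimums first: Halvorsen $146,760. Residual $768,530.
Residual split over remaining profit-interest units 26: Haddad 591,176.92 → $591,175; Ferraro 177,353.08 → $177,355.

Haddad: $591,175; Ferraro: $177,355; Halvorsen: $146,760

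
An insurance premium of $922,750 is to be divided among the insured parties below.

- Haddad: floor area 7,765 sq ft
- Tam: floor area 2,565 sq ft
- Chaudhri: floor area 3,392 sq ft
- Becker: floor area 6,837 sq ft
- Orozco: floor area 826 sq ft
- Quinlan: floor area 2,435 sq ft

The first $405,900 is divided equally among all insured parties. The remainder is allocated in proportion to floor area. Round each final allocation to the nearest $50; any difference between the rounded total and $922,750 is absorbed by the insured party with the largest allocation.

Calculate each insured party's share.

Haddad: $236,150 · Tam: $123,300 · Chaudhri: $141,250 · Becker: $216,000 · Orozco: $85,550 · Quinlan: $120,500

$405,900 shared equally gives $67,650 per insured party.
Remainder $516,850 by floor area (total 23,820): Haddad 168,486.16 → $168,500; Tam 55,655.76 → $55,650; Chaudhri 73,600.13 → $73,600; Becker 148,350.27 → $148,350; Orozco 17,922.67 → $17,900; Quinlan 52,835.00 → $52,850.
Totals: Haddad $67,650 + $168,500 = $236,150; Tam $67,650 + $55,650 = $123,300; Chaudhri $67,650 + $73,600 = $141,250; Becker $67,650 + $148,350 = $216,000; Orozco $67,650 + $17,900 = $85,550; Quinlan $67,650 + $52,850 = $120,500.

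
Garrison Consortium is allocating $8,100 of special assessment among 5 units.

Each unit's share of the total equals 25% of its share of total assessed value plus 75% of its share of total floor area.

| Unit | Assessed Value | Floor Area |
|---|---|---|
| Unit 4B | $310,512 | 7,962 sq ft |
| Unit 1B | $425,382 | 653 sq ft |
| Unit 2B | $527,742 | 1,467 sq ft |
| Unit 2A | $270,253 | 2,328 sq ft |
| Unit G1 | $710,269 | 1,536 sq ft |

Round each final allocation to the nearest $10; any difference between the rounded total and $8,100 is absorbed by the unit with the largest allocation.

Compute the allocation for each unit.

Unit 4B: $3,740 · Unit 1B: $670 · Unit 2B: $1,120 · Unit 2A: $1,260 · Unit G1: $1,310

Assessed value total 2,244,158; floor area total 13,946.
Blended shares (25% assessed value + 75% floor area): Unit 4B 0.4628; Unit 1B 0.0825; Unit 2B 0.1377; Unit 2A 0.1553; Unit G1 0.1617.
Proportional shares: Unit 4B 3,748.51; Unit 1B 668.29; Unit 2B 1,115.24; Unit 2A 1,257.96; Unit G1 1,310.00.
At nearest $10: Unit 4B $3,750; Unit 1B $670; Unit 2B $1,120; Unit 2A $1,260; Unit G1 $1,310. Sum = $8,110.
Difference $8,100 − $8,110 = −$10 applied to largest allocation (Unit 4B): Unit 4B becomes $3,740.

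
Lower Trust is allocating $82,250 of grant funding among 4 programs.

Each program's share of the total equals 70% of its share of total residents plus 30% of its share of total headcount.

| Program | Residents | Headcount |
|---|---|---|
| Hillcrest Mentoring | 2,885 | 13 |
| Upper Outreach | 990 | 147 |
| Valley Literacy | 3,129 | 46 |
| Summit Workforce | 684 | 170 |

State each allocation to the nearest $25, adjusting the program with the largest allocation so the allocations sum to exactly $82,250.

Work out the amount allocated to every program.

Hillcrest Mentoring: $22,450 · Upper Outreach: $17,050 · Valley Literacy: $26,475 · Summit Workforce: $16,275

Totals — residents 7,688, headcount 376.
Composite weights (70% residents + 30% headcount): Hillcrest Mentoring 0.2731; Upper Outreach 0.2074; Valley Literacy 0.3216; Summit Workforce 0.1979.
Pro-rata amounts: Hillcrest Mentoring 22,458.73; Upper Outreach 17,060.93; Valley Literacy 26,451.66; Summit Workforce 16,278.69.
After rounding ($25): Hillcrest Mentoring $22,450; Upper Outreach $17,050; Valley Literacy $26,450; Summit Workforce $16,275. Sum = $82,225.
Difference $82,250 − $82,225 = +$25 applied to largest allocation (Valley Literacy): Valley Literacy becomes $26,475.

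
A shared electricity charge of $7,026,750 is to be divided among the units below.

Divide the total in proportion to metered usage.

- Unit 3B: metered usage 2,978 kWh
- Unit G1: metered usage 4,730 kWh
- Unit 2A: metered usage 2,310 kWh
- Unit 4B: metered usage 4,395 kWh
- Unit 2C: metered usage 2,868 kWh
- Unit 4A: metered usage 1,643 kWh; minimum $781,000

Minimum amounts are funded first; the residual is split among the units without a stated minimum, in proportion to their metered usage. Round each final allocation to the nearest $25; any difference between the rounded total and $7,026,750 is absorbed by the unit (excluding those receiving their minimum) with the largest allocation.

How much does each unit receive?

Minimums first: Unit 4A $781,000. Residual $6,245,750.
Residual split over remaining metered usage 17,281: Unit 3B 1,076,317.55 → $1,076,325; Unit G1 1,709,530.55 → $1,709,525; Unit 2A 834,887.01 → $834,875; Unit 4B 1,588,453.87 → $1,588,450; Unit 2C 1,036,561.02 → $1,036,550.
Rounding difference +$25 applied to Unit G1 → $1,709,550.

Unit 3B: $1,076,325; Unit G1: $1,709,550; Unit 2A: $834,875; Unit 4B: $1,588,450; Unit 2C: $1,036,550; Unit 4A: $781,000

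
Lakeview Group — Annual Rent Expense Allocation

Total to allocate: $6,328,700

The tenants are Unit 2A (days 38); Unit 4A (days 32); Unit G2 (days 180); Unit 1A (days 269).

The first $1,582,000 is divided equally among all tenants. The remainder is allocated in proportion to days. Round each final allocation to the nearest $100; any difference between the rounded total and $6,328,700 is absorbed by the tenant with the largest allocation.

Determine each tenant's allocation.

Equal tier: $1,582,000 ÷ 4 = $395,500 apiece.
Remainder $4,746,700 by days (total 519): Unit 2A 347,542.58 → $347,500; Unit 4A 292,667.44 → $292,700; Unit G2 1,646,254.34 → $1,646,300; Unit 1A 2,460,235.65 → $2,460,200.
Totals: Unit 2A $395,500 + $347,500 = $743,000; Unit 4A $395,500 + $292,700 = $688,200; Unit G2 $395,500 + $1,646,300 = $2,041,800; Unit 1A $395,500 + $2,460,200 = $2,855,700.

Unit 2A: $743,000 · Unit 4A: $688,200 · Unit G2: $2,041,800 · Unit 1A: $2,855,700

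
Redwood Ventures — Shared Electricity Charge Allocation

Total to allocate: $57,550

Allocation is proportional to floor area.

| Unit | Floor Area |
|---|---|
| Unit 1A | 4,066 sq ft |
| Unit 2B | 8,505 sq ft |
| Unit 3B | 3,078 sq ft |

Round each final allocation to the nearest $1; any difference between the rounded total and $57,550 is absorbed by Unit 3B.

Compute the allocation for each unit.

Unit 1A: $14,953 · Unit 2B: $31,278 · Unit 3B: $11,319

Combined floor area = 15,649.
Pro-rata amounts: Unit 1A 4,066/15,649 × $57,550 = 14,952.92; Unit 2B 8,505/15,649 × $57,550 = 31,277.57; Unit 3B 3,078/15,649 × $57,550 = 11,319.503.
After rounding ($1): Unit 1A $14,953; Unit 2B $31,278; Unit 3B $11,320. Sum = $57,551.
Difference $57,550 − $57,551 = −$1 applied to Unit 3B: Unit 3B becomes $11,319.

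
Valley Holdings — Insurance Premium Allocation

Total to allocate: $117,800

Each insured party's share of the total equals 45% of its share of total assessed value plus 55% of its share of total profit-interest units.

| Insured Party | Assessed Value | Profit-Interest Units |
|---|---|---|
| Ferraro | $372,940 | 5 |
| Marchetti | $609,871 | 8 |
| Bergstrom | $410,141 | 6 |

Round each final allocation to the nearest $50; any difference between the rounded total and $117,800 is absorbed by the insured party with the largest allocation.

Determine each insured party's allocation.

Ferraro: $31,250 | Marchetti: $50,500 | Bergstrom: $36,050

Assessed value total 1,392,952; profit-interest units total 19.
Blended shares (45% assessed value + 55% profit-interest units): Ferraro 0.2652; Marchetti 0.4286; Bergstrom 0.3062.
Unrounded shares: Ferraro 31,242.56; Marchetti 50,489.17; Bergstrom 36,068.27.
Rounded to nearest $50: Ferraro $31,250; Marchetti $50,500; Bergstrom $36,050. Sum = $117,800.
Sum already equals the total — no adjustment.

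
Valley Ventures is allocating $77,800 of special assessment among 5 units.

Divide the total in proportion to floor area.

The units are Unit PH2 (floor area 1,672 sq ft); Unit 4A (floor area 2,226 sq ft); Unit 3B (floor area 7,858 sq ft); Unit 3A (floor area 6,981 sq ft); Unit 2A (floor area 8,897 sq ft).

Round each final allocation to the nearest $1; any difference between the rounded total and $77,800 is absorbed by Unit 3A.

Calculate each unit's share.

Unit PH2: $4,707 | Unit 4A: $6,267 | Unit 3B: $22,123 | Unit 3A: $19,655 | Unit 2A: $25,048

Floor area total: 27,634.
Proportional shares: Unit PH2 1,672/27,634 × $77,800 = 4,707.30; Unit 4A 2,226/27,634 × $77,800 = 6,267.02; Unit 3B 7,858/27,634 × $77,800 = 22,123.20; Unit 3A 6,981/27,634 × $77,800 = 19,654.11; Unit 2A 8,897/27,634 × $77,800 = 25,048.37.
Rounded to nearest $1: Unit PH2 $4,707; Unit 4A $6,267; Unit 3B $22,123; Unit 3A $19,654; Unit 2A $25,048. Sum = $77,799.
Difference $77,800 − $77,799 = +$1 applied to Unit 3A: Unit 3A becomes $19,655.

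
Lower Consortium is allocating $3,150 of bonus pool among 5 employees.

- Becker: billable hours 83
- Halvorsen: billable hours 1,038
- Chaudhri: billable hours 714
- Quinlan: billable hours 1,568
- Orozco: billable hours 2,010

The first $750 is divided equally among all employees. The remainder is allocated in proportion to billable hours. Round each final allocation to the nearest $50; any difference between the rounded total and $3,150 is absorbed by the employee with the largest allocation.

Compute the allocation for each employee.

Becker: $200; Halvorsen: $600; Chaudhri: $450; Quinlan: $850; Orozco: $1,050

Equal tier: $750 ÷ 5 = $150 apiece.
Remainder $2,400 by billable hours (total 5,413): Becker 36.80 → $50; Halvorsen 460.23 → $450; Chaudhri 316.57 → $300; Quinlan 695.22 → $700; Orozco 891.19 → $900.
Totals: Becker $150 + $50 = $200; Halvorsen $150 + $450 = $600; Chaudhri $150 + $300 = $450; Quinlan $150 + $700 = $850; Orozco $150 + $900 = $1,050.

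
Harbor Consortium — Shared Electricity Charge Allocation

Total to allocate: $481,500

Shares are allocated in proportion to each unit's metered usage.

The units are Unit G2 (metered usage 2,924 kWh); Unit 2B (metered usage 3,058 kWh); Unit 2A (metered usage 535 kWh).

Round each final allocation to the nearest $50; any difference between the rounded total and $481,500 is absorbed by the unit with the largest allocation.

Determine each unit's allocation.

Unit G2: $216,050 | Unit 2B: $225,900 | Unit 2A: $39,550

Combined metered usage = 6,517.
Unrounded shares: Unit G2 2,924/6,517 × $481,500 = 216,035.91; Unit 2B 3,058/6,517 × $481,500 = 225,936.32; Unit 2A 535/6,517 × $481,500 = 39,527.77.
Rounded to nearest $50: Unit G2 $216,050; Unit 2B $225,950; Unit 2A $39,550. Sum = $481,550.
Difference $481,500 − $481,550 = −$50 applied to largest allocation (Unit 2B): Unit 2B becomes $225,900.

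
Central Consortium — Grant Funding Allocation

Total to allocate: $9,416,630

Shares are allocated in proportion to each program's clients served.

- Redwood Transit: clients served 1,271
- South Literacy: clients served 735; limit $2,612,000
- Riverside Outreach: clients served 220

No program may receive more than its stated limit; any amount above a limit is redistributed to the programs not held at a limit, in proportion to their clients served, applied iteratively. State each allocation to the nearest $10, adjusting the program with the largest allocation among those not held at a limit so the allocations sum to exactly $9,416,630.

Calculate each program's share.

Total clients served = 2,226.
Unconstrained shares: Redwood Transit 5,376,701.14; South Literacy 3,109,264.62; Riverside Outreach 930,664.24.
Capped: South Literacy ($2,612,000); remaining pool $6,804,630 reallocated over remaining clients served 1,491.
Remaining shares: Redwood Transit 5,800,593.38 → $5,800,590; Riverside Outreach 1,004,036.62 → $1,004,040.

Redwood Transit: $5,800,590 | South Literacy: $2,612,000 | Riverside Outreach: $1,004,040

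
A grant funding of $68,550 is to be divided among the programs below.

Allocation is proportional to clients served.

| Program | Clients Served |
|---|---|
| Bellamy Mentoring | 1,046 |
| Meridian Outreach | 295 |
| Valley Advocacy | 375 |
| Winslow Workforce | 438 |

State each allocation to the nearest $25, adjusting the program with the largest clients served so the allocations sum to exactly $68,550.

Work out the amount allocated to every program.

Combined clients served = 2,154.
Raw shares: Bellamy Mentoring 1,046/2,154 × $68,550 = 33,288.44; Meridian Outreach 295/2,154 × $68,550 = 9,388.23; Valley Advocacy 375/2,154 × $68,550 = 11,934.19; Winslow Workforce 438/2,154 × $68,550 = 13,939.14.
At nearest $25: Bellamy Mentoring $33,300; Meridian Outreach $9,400; Valley Advocacy $11,925; Winslow Workforce $13,950. Sum = $68,575.
Difference $68,550 − $68,575 = −$25 applied to largest clients served (Bellamy Mentoring): Bellamy Mentoring becomes $33,275.

Bellamy Mentoring: $33,275 | Meridian Outreach: $9,400 | Valley Advocacy: $11,925 | Winslow Workforce: $13,950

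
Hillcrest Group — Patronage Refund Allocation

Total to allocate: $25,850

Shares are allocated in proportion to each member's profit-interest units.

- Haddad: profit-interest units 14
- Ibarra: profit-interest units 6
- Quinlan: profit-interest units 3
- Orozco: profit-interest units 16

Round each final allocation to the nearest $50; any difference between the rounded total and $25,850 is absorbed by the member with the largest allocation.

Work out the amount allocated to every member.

Total profit-interest units = 39.
Unrounded shares: Haddad 14/39 × $25,850 = 9,279.49; Ibarra 6/39 × $25,850 = 3,976.92; Quinlan 3/39 × $25,850 = 1,988.46; Orozco 16/39 × $25,850 = 10,605.13.
At nearest $50: Haddad $9,300; Ibarra $4,000; Quinlan $2,000; Orozco $10,600. Sum = $25,900.
Difference $25,850 − $25,900 = −$50 applied to largest allocation (Orozco): Orozco becomes $10,550.

Haddad: $9,300 · Ibarra: $4,000 · Quinlan: $2,000 · Orozco: $10,550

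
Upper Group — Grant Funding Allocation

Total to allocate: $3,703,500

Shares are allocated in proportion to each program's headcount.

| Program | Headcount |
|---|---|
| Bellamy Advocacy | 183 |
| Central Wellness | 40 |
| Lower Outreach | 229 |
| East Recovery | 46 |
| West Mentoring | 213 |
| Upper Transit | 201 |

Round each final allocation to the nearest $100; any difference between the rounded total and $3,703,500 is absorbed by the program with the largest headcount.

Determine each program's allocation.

Total headcount = 912.
Unrounded shares: Bellamy Advocacy 183/912 × $3,703,500 = 743,136.51; Central Wellness 40/912 × $3,703,500 = 162,434.21; Lower Outreach 229/912 × $3,703,500 = 929,935.86; East Recovery 46/912 × $3,703,500 = 186,799.34; West Mentoring 213/912 × $3,703,500 = 864,962.17; Upper Transit 201/912 × $3,703,500 = 816,231.91.
Rounded to nearest $100: Bellamy Advocacy $743,100; Central Wellness $162,400; Lower Outreach $929,900; East Recovery $186,800; West Mentoring $865,000; Upper Transit $816,200. Sum = $3,703,400.
Difference $3,703,500 − $3,703,400 = +$100 applied to largest headcount (Lower Outreach): Lower Outreach becomes $930,000.

Bellamy Advocacy: $743,100 · Central Wellness: $162,400 · Lower Outreach: $930,000 · East Recovery: $186,800 · West Mentoring: $865,000 · Upper Transit: $816,200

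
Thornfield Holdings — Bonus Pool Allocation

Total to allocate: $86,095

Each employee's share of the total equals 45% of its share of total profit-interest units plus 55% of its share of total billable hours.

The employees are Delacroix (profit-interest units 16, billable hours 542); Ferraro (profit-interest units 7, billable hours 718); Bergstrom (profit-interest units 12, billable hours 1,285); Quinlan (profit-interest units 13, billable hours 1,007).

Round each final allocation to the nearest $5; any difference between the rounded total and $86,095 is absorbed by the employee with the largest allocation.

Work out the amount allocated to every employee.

Totals — profit-interest units 48, billable hours 3,552.
Blended shares (45% profit-interest units + 55% billable hours): Delacroix 0.2339; Ferraro 0.1768; Bergstrom 0.3115; Quinlan 0.2778.
Proportional shares: Delacroix 20,139.73; Ferraro 15,221.75; Bergstrom 26,816.22; Quinlan 23,917.30.
After rounding ($5): Delacroix $20,140; Ferraro $15,220; Bergstrom $26,815; Quinlan $23,915. Sum = $86,090.
Difference $86,095 − $86,090 = +$5 applied to largest allocation (Bergstrom): Bergstrom becomes $26,820.

Delacroix: $20,140; Ferraro: $15,220; Bergstrom: $26,820; Quinlan: $23,915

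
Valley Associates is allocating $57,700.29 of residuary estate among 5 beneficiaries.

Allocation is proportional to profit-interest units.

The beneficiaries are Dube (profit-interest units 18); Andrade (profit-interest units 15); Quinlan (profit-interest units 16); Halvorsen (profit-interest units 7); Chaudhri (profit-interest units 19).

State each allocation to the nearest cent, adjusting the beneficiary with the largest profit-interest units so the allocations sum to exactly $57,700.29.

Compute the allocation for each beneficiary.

Total profit-interest units = 18 + 15 + 16 + 7 + 19 = 75.
Pro-rata amounts: Dube 13,848.0696; Andrade 11,540.0580; Quinlan 12,309.3952; Halvorsen 5,385.3604; Chaudhri 14,617.4068.
After rounding (cent): Dube $13,848.07; Andrade $11,540.06; Quinlan $12,309.40; Halvorsen $5,385.36; Chaudhri $14,617.41. Sum = $57,700.30.
Difference $57,700.29 − $57,700.30 = −$0.01 applied to largest profit-interest units (Chaudhri): Chaudhri becomes $14,617.40.

Dube: $13,848.07 · Andrade: $11,540.06 · Quinlan: $12,309.40 · Halvorsen: $5,385.36 · Chaudhri: $14,617.40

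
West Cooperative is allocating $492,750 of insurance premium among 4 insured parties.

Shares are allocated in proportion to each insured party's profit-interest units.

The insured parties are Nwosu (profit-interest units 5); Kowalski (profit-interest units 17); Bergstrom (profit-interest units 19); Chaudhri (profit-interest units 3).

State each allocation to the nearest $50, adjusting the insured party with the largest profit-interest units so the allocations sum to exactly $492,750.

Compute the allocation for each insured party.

Total profit-interest units = 44.
Pro-rata amounts: Nwosu 5/44 × $492,750 = 55,994.32; Kowalski 17/44 × $492,750 = 190,380.68; Bergstrom 19/44 × $492,750 = 212,778.41; Chaudhri 3/44 × $492,750 = 33,596.59.
Rounded to nearest $50: Nwosu $56,000; Kowalski $190,400; Bergstrom $212,800; Chaudhri $33,600. Sum = $492,800.
Difference $492,750 − $492,800 = −$50 applied to largest profit-interest units (Bergstrom): Bergstrom becomes $212,750.

Nwosu: $56,000 | Kowalski: $190,400 | Bergstrom: $212,750 | Chaudhri: $33,600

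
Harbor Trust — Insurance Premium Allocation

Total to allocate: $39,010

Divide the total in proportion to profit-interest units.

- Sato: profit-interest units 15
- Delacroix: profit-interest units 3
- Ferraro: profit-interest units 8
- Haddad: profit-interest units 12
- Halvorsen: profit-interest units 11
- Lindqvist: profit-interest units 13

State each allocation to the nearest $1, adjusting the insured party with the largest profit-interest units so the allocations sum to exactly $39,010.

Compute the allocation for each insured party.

Profit-interest units total: 62.
Proportional shares: Sato 15/62 × $39,010 = 9,437.90; Delacroix 3/62 × $39,010 = 1,887.58; Ferraro 8/62 × $39,010 = 5,033.55; Haddad 12/62 × $39,010 = 7,550.32; Halvorsen 11/62 × $39,010 = 6,921.13; Lindqvist 13/62 × $39,010 = 8,179.52.
Rounded to nearest $1: Sato $9,438; Delacroix $1,888; Ferraro $5,034; Haddad $7,550; Halvorsen $6,921; Lindqvist $8,180. Sum = $39,011.
Difference $39,010 − $39,011 = −$1 applied to largest profit-interest units (Sato): Sato becomes $9,437.

Sato: $9,437; Delacroix: $1,888; Ferraro: $5,034; Haddad: $7,550; Halvorsen: $6,921; Lindqvist: $8,180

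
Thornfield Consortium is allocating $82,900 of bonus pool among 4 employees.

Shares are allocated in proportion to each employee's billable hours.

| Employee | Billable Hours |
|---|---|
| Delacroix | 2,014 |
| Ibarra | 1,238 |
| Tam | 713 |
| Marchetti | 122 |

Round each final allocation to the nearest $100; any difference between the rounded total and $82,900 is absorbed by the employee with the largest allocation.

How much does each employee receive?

Delacroix: $40,800 · Ibarra: $25,100 · Tam: $14,500 · Marchetti: $2,500

Combined billable hours = 4,087.
Raw shares: Delacroix 2,014/4,087 × $82,900 = 40,851.63; Ibarra 1,238/4,087 × $82,900 = 25,111.38; Tam 713/4,087 × $82,900 = 14,462.37; Marchetti 122/4,087 × $82,900 = 2,474.63.
At nearest $100: Delacroix $40,900; Ibarra $25,100; Tam $14,500; Marchetti $2,500. Sum = $83,000.
Difference $82,900 − $83,000 = −$100 applied to largest allocation (Delacroix): Delacroix becomes $40,800.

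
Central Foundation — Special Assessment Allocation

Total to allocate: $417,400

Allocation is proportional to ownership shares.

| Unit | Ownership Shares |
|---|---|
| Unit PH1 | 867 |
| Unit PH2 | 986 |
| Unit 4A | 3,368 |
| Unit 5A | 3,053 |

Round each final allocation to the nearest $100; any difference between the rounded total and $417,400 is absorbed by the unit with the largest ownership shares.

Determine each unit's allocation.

Total ownership shares = 8,274.
Proportional shares: Unit PH1 867/8,274 × $417,400 = 43,737.71; Unit PH2 986/8,274 × $417,400 = 49,740.92; Unit 4A 3,368/8,274 × $417,400 = 169,906.12; Unit 5A 3,053/8,274 × $417,400 = 154,015.25.
At nearest $100: Unit PH1 $43,700; Unit PH2 $49,700; Unit 4A $169,900; Unit 5A $154,000. Sum = $417,300.
Difference $417,400 − $417,300 = +$100 applied to largest ownership shares (Unit 4A): Unit 4A becomes $170,000.

Unit PH1: $43,700 · Unit PH2: $49,700 · Unit 4A: $170,000 · Unit 5A: $154,000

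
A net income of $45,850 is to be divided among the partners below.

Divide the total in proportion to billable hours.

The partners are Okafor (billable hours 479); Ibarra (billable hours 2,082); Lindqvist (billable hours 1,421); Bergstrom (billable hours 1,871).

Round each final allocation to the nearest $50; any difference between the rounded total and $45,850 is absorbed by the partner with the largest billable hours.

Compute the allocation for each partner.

Combined billable hours = 479 + 2,082 + 1,421 + 1,871 = 5,853.
Raw shares: Okafor 3,752.29; Ibarra 16,309.53; Lindqvist 11,131.53; Bergstrom 14,656.65.
After rounding ($50): Okafor $3,750; Ibarra $16,300; Lindqvist $11,150; Bergstrom $14,650. Sum = $45,850.
Sum already equals the total — no adjustment.

Okafor: $3,750 · Ibarra: $16,300 · Lindqvist: $11,150 · Bergstrom: $14,650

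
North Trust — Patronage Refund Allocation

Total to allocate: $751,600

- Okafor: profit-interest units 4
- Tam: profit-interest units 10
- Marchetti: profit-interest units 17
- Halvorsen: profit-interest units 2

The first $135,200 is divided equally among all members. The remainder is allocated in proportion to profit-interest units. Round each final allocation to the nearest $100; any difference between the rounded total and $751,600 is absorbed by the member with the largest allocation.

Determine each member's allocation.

Okafor: $108,500 | Tam: $220,600 | Marchetti: $351,300 | Halvorsen: $71,200

First tranche $135,200 split equally: $33,800 each.
Remainder $616,400 by profit-interest units (total 33): Okafor 74,715.15 → $74,700; Tam 186,787.88 → $186,800; Marchetti 317,539.39 → $317,500; Halvorsen 37,357.58 → $37,400.
Totals: Okafor $33,800 + $74,700 = $108,500; Tam $33,800 + $186,800 = $220,600; Marchetti $33,800 + $317,500 = $351,300; Halvorsen $33,800 + $37,400 = $71,200.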